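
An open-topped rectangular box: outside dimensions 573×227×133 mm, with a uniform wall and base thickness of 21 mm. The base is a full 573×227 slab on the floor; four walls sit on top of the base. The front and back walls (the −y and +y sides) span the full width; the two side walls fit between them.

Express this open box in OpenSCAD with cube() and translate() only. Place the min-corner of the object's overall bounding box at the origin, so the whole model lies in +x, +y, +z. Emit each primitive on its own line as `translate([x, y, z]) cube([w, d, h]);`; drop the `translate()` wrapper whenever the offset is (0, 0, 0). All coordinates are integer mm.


cube([573, 227, 21]);
translate([0, 0, 21]) cube([573, 21, 112]);
translate([0, 206, 21]) cube([573, 21, 112]);
translate([0, 21, 21]) cube([21, 185, 112]);
translate([552, 21, 21]) cube([21, 185, 112]);


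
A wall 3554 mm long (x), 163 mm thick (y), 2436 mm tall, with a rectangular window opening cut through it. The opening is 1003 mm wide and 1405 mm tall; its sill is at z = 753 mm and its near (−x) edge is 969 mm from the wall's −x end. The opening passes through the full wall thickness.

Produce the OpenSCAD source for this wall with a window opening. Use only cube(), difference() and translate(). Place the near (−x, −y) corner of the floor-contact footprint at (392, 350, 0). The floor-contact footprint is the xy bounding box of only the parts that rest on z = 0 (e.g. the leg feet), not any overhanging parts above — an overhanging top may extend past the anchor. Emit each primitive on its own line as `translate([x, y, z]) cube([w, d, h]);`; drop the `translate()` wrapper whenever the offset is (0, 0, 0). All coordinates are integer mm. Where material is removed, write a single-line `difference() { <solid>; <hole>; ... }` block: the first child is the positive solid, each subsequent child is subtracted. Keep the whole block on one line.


difference() { translate([392, 350, 0]) cube([3554, 163, 2436]); translate([1361, 350, 753]) cube([1003, 163, 1405]); }


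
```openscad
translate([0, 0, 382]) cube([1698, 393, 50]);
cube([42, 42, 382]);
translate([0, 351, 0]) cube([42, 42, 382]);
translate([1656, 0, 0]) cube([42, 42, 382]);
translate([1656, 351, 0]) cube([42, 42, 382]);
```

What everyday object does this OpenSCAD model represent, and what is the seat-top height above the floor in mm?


A bench. The seat-top height is 432 mm.

A long slab on four corner posts — a bench. The slab sits at z = 382 with thickness 50, so the top is 382 + 50 = 432 mm.


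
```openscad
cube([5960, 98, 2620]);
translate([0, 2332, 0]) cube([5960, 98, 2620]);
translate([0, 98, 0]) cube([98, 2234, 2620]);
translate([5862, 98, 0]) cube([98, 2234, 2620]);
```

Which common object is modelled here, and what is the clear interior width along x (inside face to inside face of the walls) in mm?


A house (or room) frame. The interior width is 5764 mm.

Four 2620 mm walls enclosing a rectangle with no floor or roof — a room or house frame. Outside width is 5960 mm and wall thickness is 98 mm, so the interior width is 5960 − 2 × 98 = 5764 mm.


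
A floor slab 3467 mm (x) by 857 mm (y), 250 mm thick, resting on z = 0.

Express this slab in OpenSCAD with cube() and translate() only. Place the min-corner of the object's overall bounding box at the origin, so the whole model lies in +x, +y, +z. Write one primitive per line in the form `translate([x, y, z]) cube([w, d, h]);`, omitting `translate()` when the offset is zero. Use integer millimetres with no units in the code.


cube([3467, 857, 250]);


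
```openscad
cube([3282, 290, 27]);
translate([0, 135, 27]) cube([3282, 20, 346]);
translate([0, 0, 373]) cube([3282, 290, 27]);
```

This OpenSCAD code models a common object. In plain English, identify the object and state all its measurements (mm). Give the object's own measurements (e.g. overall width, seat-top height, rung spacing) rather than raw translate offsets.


An I-beam lying along x, 3282 mm long. Overall section height 400 mm. Two flanges 290 mm wide (y) and 27 mm thick, one on the floor and one at the top; a web 20 mm thick runs between them, centred on the flange width.


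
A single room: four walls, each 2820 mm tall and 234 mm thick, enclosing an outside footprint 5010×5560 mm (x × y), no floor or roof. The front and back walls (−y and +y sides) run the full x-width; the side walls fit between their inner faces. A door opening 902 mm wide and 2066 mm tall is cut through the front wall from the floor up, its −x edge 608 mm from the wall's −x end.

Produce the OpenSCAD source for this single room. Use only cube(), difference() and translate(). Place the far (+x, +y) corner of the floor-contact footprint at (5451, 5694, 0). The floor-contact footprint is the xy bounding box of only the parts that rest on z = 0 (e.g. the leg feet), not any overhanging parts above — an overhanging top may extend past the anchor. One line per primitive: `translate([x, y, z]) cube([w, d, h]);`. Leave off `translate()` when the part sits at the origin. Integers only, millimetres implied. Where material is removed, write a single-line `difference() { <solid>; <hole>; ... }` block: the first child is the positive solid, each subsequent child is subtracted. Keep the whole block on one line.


difference() { translate([441, 134, 0]) cube([5010, 234, 2820]); translate([1049, 134, 0]) cube([902, 234, 2066]); }
translate([441, 5460, 0]) cube([5010, 234, 2820]);
translate([441, 368, 0]) cube([234, 5092, 2820]);
translate([5217, 368, 0]) cube([234, 5092, 2820]);


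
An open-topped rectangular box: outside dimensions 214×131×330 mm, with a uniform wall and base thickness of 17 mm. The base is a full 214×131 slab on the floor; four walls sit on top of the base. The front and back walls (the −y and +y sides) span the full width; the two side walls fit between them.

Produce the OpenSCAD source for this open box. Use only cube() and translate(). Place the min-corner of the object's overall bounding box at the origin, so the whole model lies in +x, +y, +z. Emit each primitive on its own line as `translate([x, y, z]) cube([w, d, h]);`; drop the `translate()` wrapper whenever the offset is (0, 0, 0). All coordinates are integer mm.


cube([214, 131, 17]);
translate([0, 0, 17]) cube([214, 17, 313]);
translate([0, 114, 17]) cube([214, 17, 313]);
translate([0, 17, 17]) cube([17, 97, 313]);
translate([197, 17, 17]) cube([17, 97, 313]);


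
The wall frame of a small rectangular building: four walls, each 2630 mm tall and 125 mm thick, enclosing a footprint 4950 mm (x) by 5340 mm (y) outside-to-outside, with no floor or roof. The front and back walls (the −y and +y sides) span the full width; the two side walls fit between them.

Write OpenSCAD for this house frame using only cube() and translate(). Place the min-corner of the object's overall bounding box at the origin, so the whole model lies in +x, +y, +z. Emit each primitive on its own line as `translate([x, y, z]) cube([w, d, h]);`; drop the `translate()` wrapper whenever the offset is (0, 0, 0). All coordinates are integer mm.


cube([4950, 125, 2630]);
translate([0, 5215, 0]) cube([4950, 125, 2630]);
translate([0, 125, 0]) cube([125, 5090, 2630]);
translate([4825, 125, 0]) cube([125, 5090, 2630]);


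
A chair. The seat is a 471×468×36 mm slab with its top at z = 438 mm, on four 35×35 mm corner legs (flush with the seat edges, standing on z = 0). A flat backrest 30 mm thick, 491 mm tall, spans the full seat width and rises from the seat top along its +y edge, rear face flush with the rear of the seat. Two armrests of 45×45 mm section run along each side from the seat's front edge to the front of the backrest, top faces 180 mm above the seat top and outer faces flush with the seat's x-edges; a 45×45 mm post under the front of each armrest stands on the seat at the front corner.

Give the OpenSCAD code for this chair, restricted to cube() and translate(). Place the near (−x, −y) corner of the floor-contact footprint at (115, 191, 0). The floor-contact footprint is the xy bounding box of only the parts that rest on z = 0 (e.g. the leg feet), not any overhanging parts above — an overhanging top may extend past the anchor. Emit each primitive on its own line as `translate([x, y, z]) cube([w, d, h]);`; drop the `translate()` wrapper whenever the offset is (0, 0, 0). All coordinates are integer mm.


// leg_h = 438 - 36 = 402
// arm post h = 180 - 45 = 135
translate([115, 191, 402]) cube([471, 468, 36]);
translate([115, 191, 0]) cube([35, 35, 402]);
translate([551, 191, 0]) cube([35, 35, 402]);
translate([115, 624, 0]) cube([35, 35, 402]);
translate([551, 624, 0]) cube([35, 35, 402]);
translate([115, 629, 438]) cube([471, 30, 491]);
translate([115, 191, 573]) cube([45, 438, 45]);
translate([541, 191, 573]) cube([45, 438, 45]);
translate([115, 191, 438]) cube([45, 45, 135]);
translate([541, 191, 438]) cube([45, 45, 135]);


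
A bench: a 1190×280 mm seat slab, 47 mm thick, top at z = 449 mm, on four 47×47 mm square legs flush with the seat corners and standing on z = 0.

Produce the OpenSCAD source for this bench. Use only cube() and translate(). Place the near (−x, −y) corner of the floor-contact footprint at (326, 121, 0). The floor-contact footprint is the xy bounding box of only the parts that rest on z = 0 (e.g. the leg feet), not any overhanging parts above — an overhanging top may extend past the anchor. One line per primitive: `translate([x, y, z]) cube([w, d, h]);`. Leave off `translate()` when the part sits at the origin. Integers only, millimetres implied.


translate([326, 121, 402]) cube([1190, 280, 47]);
translate([326, 121, 0]) cube([47, 47, 402]);
translate([326, 354, 0]) cube([47, 47, 402]);
translate([1469, 121, 0]) cube([47, 47, 402]);
translate([1469, 354, 0]) cube([47, 47, 402]);


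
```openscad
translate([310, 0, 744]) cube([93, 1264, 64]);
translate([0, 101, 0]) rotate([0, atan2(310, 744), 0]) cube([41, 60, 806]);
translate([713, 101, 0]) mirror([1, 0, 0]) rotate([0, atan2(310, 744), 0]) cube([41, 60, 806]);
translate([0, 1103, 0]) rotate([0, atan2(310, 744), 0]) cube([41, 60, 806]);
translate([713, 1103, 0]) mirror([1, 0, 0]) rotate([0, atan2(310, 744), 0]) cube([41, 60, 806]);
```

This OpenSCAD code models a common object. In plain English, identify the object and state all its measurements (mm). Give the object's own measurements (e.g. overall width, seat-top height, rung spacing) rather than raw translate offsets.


A sawhorse. A 93×1264×64 mm beam (x, y, z) sits on two A-frame leg pairs. Each pair is two raked legs of 41×60 mm section (60 mm along y) splaying symmetrically in x. Each leg rises 744 mm vertically over 310 mm of horizontal reach and is 806 mm long along its own axis. Every leg's outer bottom edge rests on the floor and its outer top edge meets a bottom edge of the beam — the left legs (tilting toward +x) meet the beam's −x bottom edge, the right legs (their mirror images, tilting toward −x) meet its +x bottom edge — so the leg tops tuck under the beam, the beam's underside is 744 mm above the floor, and the feet are 713 mm apart outside-to-outside with the beam centred between them. The two leg pairs are set in 101 mm from either end of the beam.


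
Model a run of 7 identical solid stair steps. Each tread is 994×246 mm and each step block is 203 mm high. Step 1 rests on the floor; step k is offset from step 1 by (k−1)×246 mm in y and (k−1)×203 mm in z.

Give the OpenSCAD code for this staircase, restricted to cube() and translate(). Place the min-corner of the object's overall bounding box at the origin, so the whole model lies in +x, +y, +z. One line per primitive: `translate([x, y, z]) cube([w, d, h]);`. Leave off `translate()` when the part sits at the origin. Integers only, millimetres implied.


cube([994, 246, 203]);
translate([0, 246, 203]) cube([994, 246, 203]);
translate([0, 492, 406]) cube([994, 246, 203]);
translate([0, 738, 609]) cube([994, 246, 203]);
translate([0, 984, 812]) cube([994, 246, 203]);
translate([0, 1230, 1015]) cube([994, 246, 203]);
translate([0, 1476, 1218]) cube([994, 246, 203]);


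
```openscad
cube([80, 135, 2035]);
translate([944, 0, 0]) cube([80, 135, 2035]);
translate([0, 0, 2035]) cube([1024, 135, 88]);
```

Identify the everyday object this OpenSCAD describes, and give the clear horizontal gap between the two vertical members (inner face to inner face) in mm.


A door frame. The clear opening width is 864 mm.

Two 2035 mm tall posts with a header on top — a door frame. The left jamb is 80 mm wide at x = 0; the right jamb starts at x = 944. The clear opening is 944 − 80 = 864 mm.


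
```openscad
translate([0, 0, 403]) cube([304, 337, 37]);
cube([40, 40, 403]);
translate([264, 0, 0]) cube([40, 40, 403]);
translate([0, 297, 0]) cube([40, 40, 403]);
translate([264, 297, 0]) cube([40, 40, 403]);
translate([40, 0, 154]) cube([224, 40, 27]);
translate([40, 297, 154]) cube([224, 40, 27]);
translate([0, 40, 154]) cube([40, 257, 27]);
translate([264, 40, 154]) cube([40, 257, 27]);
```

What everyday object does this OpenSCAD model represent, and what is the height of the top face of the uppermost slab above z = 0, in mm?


A stool. The seat height is 440 mm.

A 304×337×37 slab at z = 403 on four corner posts — a stool. The seat top is 403 + 37 = 440 mm.


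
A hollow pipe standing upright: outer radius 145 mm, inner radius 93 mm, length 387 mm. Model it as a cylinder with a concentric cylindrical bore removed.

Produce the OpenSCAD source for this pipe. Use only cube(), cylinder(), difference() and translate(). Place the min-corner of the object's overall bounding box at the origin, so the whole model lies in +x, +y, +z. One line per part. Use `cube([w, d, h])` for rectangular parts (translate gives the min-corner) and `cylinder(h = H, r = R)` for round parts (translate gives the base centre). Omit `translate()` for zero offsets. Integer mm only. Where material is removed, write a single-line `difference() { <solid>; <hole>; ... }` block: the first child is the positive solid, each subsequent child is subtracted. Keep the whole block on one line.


difference() { translate([145, 145, 0]) cylinder(h = 387, r = 145); translate([145, 145, 0]) cylinder(h = 387, r = 93); }


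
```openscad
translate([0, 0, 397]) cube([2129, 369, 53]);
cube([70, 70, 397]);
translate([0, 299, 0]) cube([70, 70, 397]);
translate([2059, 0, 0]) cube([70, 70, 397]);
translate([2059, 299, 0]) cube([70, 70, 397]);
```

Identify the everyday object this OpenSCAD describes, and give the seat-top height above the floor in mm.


A bench. The seat-top height is 450 mm.

A long slab on four corner posts — a bench. The slab sits at z = 397 with thickness 53, so the top is 397 + 53 = 450 mm.


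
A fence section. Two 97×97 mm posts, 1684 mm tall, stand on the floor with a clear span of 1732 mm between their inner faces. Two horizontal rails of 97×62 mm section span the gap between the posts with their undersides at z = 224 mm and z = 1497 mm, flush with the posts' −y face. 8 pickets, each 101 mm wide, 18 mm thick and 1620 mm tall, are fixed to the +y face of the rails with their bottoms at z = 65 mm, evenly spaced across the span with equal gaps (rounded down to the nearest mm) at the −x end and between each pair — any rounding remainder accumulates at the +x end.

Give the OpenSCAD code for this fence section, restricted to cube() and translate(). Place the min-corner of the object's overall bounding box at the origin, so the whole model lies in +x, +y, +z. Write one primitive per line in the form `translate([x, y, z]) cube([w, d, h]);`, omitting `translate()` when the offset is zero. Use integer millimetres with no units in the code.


cube([97, 97, 1684]);
translate([1829, 0, 0]) cube([97, 97, 1684]);
translate([97, 0, 224]) cube([1732, 97, 62]);
translate([97, 0, 1497]) cube([1732, 97, 62]);
translate([199, 97, 65]) cube([101, 18, 1620]);
translate([402, 97, 65]) cube([101, 18, 1620]);
translate([605, 97, 65]) cube([101, 18, 1620]);
translate([808, 97, 65]) cube([101, 18, 1620]);
translate([1011, 97, 65]) cube([101, 18, 1620]);
translate([1214, 97, 65]) cube([101, 18, 1620]);
translate([1417, 97, 65]) cube([101, 18, 1620]);
translate([1620, 97, 65]) cube([101, 18, 1620]);


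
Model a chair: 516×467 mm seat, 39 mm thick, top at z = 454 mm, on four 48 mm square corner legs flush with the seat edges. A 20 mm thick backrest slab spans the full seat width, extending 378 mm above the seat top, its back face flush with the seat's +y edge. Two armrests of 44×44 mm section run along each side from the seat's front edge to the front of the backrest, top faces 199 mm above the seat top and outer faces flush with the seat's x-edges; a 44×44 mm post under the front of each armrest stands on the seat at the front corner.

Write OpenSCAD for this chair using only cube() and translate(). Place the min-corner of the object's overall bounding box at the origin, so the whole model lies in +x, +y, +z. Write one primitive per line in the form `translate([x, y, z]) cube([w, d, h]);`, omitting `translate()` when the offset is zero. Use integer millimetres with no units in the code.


translate([0, 0, 415]) cube([516, 467, 39]);
cube([48, 48, 415]);
translate([468, 0, 0]) cube([48, 48, 415]);
translate([0, 419, 0]) cube([48, 48, 415]);
translate([468, 419, 0]) cube([48, 48, 415]);
translate([0, 447, 454]) cube([516, 20, 378]);
translate([0, 0, 609]) cube([44, 447, 44]);
translate([472, 0, 609]) cube([44, 447, 44]);
translate([0, 0, 454]) cube([44, 44, 155]);
translate([472, 0, 454]) cube([44, 44, 155]);


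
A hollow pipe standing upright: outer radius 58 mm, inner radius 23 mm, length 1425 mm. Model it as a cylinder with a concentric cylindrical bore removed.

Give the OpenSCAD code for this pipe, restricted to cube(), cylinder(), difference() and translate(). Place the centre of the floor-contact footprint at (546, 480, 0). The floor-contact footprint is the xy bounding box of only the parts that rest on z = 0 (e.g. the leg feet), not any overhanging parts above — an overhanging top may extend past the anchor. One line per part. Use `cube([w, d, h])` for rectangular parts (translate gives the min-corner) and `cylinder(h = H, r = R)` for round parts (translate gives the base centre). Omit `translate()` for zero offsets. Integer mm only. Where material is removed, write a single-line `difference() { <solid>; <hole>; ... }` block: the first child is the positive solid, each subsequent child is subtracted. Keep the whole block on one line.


difference() { translate([546, 480, 0]) cylinder(h = 1425, r = 58); translate([546, 480, 0]) cylinder(h = 1425, r = 23); }


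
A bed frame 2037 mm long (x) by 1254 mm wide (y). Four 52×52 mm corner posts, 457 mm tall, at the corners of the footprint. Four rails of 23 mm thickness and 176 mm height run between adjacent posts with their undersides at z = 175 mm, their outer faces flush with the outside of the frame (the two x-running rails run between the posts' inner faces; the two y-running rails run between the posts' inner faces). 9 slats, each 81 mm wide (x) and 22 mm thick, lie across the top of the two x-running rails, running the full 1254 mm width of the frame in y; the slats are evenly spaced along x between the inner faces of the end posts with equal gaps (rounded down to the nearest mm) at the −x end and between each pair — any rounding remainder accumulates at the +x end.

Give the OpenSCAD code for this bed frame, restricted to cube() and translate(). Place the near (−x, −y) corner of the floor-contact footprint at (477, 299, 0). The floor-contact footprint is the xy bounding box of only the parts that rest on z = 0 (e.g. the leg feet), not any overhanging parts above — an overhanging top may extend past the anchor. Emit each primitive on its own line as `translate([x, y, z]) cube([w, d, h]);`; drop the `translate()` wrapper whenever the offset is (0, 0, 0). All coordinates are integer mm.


// slat z = rail_z + rail_h = 175 + 176 = 351
// slat gap = ⌊(1933 − 9·81) / 10⌋ = 120
translate([477, 299, 0]) cube([52, 52, 457]);
translate([477, 1501, 0]) cube([52, 52, 457]);
translate([2462, 299, 0]) cube([52, 52, 457]);
translate([2462, 1501, 0]) cube([52, 52, 457]);
translate([529, 299, 175]) cube([1933, 23, 176]);
translate([529, 1530, 175]) cube([1933, 23, 176]);
translate([477, 351, 175]) cube([23, 1150, 176]);
translate([2491, 351, 175]) cube([23, 1150, 176]);
translate([649, 299, 351]) cube([81, 1254, 22]);
translate([850, 299, 351]) cube([81, 1254, 22]);
translate([1051, 299, 351]) cube([81, 1254, 22]);
translate([1252, 299, 351]) cube([81, 1254, 22]);
translate([1453, 299, 351]) cube([81, 1254, 22]);
translate([1654, 299, 351]) cube([81, 1254, 22]);
translate([1855, 299, 351]) cube([81, 1254, 22]);
translate([2056, 299, 351]) cube([81, 1254, 22]);
translate([2257, 299, 351]) cube([81, 1254, 22]);


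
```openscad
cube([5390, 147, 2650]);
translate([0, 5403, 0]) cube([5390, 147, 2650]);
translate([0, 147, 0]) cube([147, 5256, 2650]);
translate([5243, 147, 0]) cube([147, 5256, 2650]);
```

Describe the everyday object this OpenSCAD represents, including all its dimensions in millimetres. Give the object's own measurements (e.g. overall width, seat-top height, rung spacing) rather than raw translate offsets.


The wall frame of a small rectangular building: four walls, each 2650 mm tall and 147 mm thick, enclosing a footprint 5390 mm (x) by 5550 mm (y) outside-to-outside, with no floor or roof. The front and back walls (the −y and +y sides) span the full width; the two side walls fit between them.


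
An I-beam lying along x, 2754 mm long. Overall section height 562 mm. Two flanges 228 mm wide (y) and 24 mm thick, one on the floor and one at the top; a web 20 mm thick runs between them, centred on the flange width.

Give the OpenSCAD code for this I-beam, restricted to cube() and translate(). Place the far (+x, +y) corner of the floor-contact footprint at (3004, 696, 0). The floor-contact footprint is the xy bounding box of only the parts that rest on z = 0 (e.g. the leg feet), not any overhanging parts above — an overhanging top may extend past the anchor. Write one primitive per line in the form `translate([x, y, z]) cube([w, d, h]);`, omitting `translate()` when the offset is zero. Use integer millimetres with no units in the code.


translate([250, 468, 0]) cube([2754, 228, 24]);
translate([250, 572, 24]) cube([2754, 20, 514]);
translate([250, 468, 538]) cube([2754, 228, 24]);


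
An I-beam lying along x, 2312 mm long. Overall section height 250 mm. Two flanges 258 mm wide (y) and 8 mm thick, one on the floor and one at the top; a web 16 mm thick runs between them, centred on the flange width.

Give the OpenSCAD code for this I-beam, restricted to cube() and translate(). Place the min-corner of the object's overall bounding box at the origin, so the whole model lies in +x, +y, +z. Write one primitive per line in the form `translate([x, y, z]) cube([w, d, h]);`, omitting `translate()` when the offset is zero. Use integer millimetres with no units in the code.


cube([2312, 258, 8]);
translate([0, 121, 8]) cube([2312, 16, 234]);
translate([0, 0, 242]) cube([2312, 258, 8]);


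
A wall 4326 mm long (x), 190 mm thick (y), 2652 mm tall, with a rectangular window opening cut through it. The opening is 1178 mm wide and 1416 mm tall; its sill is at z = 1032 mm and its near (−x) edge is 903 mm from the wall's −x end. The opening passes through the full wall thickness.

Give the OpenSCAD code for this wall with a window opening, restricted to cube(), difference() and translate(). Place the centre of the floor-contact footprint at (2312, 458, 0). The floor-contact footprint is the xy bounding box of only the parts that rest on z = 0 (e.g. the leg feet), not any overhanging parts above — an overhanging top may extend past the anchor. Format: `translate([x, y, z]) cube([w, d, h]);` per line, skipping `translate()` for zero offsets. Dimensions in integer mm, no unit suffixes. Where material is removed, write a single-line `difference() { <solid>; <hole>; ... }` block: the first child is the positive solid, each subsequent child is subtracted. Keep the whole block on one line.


difference() { translate([149, 363, 0]) cube([4326, 190, 2652]); translate([1052, 363, 1032]) cube([1178, 190, 1416]); }


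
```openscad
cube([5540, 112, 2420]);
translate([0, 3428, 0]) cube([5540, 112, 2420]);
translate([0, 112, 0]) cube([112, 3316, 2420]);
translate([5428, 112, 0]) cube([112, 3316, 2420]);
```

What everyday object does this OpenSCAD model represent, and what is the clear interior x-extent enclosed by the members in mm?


A house (or room) frame. The interior width is 5316 mm.

Four 2420 mm walls enclosing a rectangle with no floor or roof — a room or house frame. Outside width is 5540 mm and wall thickness is 112 mm, so the interior width is 5540 − 2 × 112 = 5316 mm.


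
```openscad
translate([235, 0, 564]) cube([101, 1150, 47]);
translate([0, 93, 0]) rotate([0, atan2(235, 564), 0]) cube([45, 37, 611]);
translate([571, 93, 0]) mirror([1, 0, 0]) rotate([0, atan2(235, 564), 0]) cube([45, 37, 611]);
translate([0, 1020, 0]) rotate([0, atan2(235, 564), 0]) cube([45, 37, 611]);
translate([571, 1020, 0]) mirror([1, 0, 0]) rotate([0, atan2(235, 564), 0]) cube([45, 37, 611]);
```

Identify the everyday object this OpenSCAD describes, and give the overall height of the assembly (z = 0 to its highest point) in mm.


A sawhorse. The overall height is 611 mm.

A beam across two mirrored pairs of raked legs — a sawhorse. The beam's underside is at z = 564 (matching the legs' vertical rise in atan2(235, 564)) and the beam is 47 mm tall, so its top is at 564 + 47 = 611 mm. The raked legs top out at the beam's underside, so that is the highest point.


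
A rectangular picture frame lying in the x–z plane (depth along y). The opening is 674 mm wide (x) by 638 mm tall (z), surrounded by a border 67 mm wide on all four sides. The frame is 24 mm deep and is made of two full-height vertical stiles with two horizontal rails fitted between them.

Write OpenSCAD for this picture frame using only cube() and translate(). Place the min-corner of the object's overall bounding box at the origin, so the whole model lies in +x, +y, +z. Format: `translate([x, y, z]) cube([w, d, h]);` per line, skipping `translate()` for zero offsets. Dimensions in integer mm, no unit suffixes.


cube([67, 24, 772]);
translate([741, 0, 0]) cube([67, 24, 772]);
translate([67, 0, 0]) cube([674, 24, 67]);
translate([67, 0, 705]) cube([674, 24, 67]);


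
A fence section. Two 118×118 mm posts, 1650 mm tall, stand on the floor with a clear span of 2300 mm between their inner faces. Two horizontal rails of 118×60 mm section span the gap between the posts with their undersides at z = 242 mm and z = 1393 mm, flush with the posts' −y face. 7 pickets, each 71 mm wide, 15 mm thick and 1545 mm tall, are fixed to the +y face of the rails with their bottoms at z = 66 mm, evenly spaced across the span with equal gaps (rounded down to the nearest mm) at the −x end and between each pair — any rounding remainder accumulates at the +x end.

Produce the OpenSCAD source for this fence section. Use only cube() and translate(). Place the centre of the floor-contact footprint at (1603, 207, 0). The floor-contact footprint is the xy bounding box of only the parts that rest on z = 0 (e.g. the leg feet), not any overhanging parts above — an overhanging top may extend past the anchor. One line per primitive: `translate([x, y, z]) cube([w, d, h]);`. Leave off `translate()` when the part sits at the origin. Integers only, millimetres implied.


translate([335, 148, 0]) cube([118, 118, 1650]);
translate([2753, 148, 0]) cube([118, 118, 1650]);
translate([453, 148, 242]) cube([2300, 118, 60]);
translate([453, 148, 1393]) cube([2300, 118, 60]);
translate([678, 266, 66]) cube([71, 15, 1545]);
translate([974, 266, 66]) cube([71, 15, 1545]);
translate([1270, 266, 66]) cube([71, 15, 1545]);
translate([1566, 266, 66]) cube([71, 15, 1545]);
translate([1862, 266, 66]) cube([71, 15, 1545]);
translate([2158, 266, 66]) cube([71, 15, 1545]);
translate([2454, 266, 66]) cube([71, 15, 1545]);


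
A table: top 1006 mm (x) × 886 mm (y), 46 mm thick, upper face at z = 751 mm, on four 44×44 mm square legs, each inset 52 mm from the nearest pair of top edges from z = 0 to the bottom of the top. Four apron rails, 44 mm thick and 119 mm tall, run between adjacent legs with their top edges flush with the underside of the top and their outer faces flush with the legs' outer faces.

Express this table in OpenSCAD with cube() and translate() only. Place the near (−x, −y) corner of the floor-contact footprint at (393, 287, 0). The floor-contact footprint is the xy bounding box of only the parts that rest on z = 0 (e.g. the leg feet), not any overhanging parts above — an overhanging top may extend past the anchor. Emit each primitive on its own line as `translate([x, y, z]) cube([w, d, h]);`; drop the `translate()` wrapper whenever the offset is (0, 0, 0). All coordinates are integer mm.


translate([341, 235, 705]) cube([1006, 886, 46]);
translate([393, 287, 0]) cube([44, 44, 705]);
translate([1251, 287, 0]) cube([44, 44, 705]);
translate([393, 1025, 0]) cube([44, 44, 705]);
translate([1251, 1025, 0]) cube([44, 44, 705]);
translate([437, 287, 586]) cube([814, 44, 119]);
translate([437, 1025, 586]) cube([814, 44, 119]);
translate([393, 331, 586]) cube([44, 694, 119]);
translate([1251, 331, 586]) cube([44, 694, 119]);


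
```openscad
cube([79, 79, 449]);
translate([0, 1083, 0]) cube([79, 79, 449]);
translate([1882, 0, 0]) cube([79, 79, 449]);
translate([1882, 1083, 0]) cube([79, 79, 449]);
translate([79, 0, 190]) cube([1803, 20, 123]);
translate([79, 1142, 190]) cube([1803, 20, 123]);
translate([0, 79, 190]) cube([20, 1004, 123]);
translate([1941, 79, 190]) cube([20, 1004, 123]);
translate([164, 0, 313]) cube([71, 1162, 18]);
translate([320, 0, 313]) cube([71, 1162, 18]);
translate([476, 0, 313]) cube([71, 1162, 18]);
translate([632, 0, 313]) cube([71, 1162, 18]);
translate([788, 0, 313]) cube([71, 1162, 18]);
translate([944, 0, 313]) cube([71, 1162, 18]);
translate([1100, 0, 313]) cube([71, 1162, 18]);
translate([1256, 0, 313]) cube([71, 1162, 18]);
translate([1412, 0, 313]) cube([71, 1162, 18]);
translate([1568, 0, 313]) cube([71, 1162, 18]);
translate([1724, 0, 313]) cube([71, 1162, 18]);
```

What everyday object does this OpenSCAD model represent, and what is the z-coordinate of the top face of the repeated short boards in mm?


A bed frame. The slat-top height is 331 mm.

Four posts, four rails, and a row of slats — a bed frame. Slats sit on the rails at z = 190 + 123 = 313; with slat thickness 18, the top is 331 mm.


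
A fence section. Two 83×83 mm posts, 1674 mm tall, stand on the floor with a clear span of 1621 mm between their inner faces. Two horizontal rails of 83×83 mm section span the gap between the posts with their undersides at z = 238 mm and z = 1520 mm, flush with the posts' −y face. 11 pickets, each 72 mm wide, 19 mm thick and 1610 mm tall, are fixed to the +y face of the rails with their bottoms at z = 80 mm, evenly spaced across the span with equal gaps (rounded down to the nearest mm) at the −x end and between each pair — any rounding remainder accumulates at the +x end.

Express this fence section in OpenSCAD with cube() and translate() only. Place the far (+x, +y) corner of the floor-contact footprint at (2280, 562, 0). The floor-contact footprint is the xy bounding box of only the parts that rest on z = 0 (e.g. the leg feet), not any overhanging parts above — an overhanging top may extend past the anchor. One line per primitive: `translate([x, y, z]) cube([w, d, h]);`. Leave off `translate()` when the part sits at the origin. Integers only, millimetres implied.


translate([493, 479, 0]) cube([83, 83, 1674]);
translate([2197, 479, 0]) cube([83, 83, 1674]);
translate([576, 479, 238]) cube([1621, 83, 83]);
translate([576, 479, 1520]) cube([1621, 83, 83]);
translate([645, 562, 80]) cube([72, 19, 1610]);
translate([786, 562, 80]) cube([72, 19, 1610]);
translate([927, 562, 80]) cube([72, 19, 1610]);
translate([1068, 562, 80]) cube([72, 19, 1610]);
translate([1209, 562, 80]) cube([72, 19, 1610]);
translate([1350, 562, 80]) cube([72, 19, 1610]);
translate([1491, 562, 80]) cube([72, 19, 1610]);
translate([1632, 562, 80]) cube([72, 19, 1610]);
translate([1773, 562, 80]) cube([72, 19, 1610]);
translate([1914, 562, 80]) cube([72, 19, 1610]);
translate([2055, 562, 80]) cube([72, 19, 1610]);


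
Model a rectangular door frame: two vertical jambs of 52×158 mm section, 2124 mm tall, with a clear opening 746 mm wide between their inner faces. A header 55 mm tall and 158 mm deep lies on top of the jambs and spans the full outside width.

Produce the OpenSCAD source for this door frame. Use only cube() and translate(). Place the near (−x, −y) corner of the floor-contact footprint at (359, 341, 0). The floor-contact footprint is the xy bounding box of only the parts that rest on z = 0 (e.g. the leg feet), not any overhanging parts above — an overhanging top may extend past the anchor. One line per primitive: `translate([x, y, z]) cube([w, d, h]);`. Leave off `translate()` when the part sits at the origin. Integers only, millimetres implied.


translate([359, 341, 0]) cube([52, 158, 2124]);
translate([1157, 341, 0]) cube([52, 158, 2124]);
translate([359, 341, 2124]) cube([850, 158, 55]);


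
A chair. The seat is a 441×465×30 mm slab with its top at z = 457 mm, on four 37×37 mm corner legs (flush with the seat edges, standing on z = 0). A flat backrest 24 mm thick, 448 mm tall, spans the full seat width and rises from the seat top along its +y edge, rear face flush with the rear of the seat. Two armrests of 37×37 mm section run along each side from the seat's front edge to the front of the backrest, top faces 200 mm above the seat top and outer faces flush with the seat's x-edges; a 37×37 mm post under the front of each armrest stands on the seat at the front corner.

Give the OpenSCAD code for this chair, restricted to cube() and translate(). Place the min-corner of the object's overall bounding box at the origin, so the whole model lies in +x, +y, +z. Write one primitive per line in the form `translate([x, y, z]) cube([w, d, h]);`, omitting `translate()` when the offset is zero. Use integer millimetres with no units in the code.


translate([0, 0, 427]) cube([441, 465, 30]);
cube([37, 37, 427]);
translate([404, 0, 0]) cube([37, 37, 427]);
translate([0, 428, 0]) cube([37, 37, 427]);
translate([404, 428, 0]) cube([37, 37, 427]);
translate([0, 441, 457]) cube([441, 24, 448]);
translate([0, 0, 620]) cube([37, 441, 37]);
translate([404, 0, 620]) cube([37, 441, 37]);
translate([0, 0, 457]) cube([37, 37, 163]);
translate([404, 0, 457]) cube([37, 37, 163]);


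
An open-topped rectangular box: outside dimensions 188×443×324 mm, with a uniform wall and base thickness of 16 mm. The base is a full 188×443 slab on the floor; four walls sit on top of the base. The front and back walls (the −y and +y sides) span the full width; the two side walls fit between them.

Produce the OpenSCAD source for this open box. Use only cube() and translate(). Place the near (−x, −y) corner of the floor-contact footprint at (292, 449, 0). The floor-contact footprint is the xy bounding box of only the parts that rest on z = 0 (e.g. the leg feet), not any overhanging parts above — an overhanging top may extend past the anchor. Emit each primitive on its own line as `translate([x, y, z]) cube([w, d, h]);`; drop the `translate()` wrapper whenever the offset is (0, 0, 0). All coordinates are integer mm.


translate([292, 449, 0]) cube([188, 443, 16]);
translate([292, 449, 16]) cube([188, 16, 308]);
translate([292, 876, 16]) cube([188, 16, 308]);
translate([292, 465, 16]) cube([16, 411, 308]);
translate([464, 465, 16]) cube([16, 411, 308]);


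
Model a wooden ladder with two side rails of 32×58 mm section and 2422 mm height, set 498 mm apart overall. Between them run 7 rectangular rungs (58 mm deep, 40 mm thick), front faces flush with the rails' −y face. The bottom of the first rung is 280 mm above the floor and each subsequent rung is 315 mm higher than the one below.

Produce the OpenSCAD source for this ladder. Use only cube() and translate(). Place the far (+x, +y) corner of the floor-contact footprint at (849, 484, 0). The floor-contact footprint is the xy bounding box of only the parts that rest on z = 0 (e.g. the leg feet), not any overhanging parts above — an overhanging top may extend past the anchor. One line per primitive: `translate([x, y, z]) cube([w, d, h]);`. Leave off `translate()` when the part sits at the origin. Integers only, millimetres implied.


translate([351, 426, 0]) cube([32, 58, 2422]);
translate([817, 426, 0]) cube([32, 58, 2422]);
translate([383, 426, 280]) cube([434, 58, 40]);
translate([383, 426, 595]) cube([434, 58, 40]);
translate([383, 426, 910]) cube([434, 58, 40]);
translate([383, 426, 1225]) cube([434, 58, 40]);
translate([383, 426, 1540]) cube([434, 58, 40]);
translate([383, 426, 1855]) cube([434, 58, 40]);
translate([383, 426, 2170]) cube([434, 58, 40]);


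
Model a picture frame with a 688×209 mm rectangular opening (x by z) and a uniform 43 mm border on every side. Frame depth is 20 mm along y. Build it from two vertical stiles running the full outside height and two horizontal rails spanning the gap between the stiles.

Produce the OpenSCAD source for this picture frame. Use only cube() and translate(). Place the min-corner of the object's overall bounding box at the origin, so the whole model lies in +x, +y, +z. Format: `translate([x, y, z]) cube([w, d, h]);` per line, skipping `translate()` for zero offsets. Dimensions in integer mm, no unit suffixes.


cube([43, 20, 295]);
translate([731, 0, 0]) cube([43, 20, 295]);
translate([43, 0, 0]) cube([688, 20, 43]);
translate([43, 0, 252]) cube([688, 20, 43]);


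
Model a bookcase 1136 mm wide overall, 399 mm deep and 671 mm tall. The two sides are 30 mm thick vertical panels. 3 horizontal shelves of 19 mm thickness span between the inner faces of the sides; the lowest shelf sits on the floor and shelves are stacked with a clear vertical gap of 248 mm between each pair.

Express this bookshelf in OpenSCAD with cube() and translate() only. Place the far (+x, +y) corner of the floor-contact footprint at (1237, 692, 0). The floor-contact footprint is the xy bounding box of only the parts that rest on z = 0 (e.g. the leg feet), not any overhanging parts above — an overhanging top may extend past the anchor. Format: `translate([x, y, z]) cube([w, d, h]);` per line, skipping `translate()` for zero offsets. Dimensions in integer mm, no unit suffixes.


translate([101, 293, 0]) cube([30, 399, 671]);
translate([1207, 293, 0]) cube([30, 399, 671]);
translate([131, 293, 0]) cube([1076, 399, 19]);
translate([131, 293, 267]) cube([1076, 399, 19]);
translate([131, 293, 534]) cube([1076, 399, 19]);


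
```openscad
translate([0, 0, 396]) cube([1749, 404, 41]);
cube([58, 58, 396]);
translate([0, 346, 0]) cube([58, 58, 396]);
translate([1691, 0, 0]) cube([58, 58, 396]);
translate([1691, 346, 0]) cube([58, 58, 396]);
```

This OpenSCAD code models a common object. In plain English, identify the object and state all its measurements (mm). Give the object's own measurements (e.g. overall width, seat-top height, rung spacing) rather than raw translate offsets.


A long wooden bench with a 1749 mm (x) × 404 mm (y) seat, 41 mm thick, its top surface 437 mm above the floor. Four 58 mm square legs at the seat corners, flush with the edges, run from z = 0 to the seat underside.


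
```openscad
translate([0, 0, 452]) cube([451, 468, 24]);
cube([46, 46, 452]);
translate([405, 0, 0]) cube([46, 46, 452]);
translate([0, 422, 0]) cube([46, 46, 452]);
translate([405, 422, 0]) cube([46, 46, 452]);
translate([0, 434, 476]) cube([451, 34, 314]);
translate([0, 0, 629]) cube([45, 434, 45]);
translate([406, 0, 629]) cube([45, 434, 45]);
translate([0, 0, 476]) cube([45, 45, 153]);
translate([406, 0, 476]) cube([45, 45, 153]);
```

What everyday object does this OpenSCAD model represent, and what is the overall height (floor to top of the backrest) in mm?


A chair. The overall height is 790 mm.

A slab on four corner posts with a tall panel at the back — a chair. The seat slab sits at z = 452 with thickness 24, and the 314 mm backrest starts at the seat top, so the overall height is 452 + 24 + 314 = 790 mm.
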